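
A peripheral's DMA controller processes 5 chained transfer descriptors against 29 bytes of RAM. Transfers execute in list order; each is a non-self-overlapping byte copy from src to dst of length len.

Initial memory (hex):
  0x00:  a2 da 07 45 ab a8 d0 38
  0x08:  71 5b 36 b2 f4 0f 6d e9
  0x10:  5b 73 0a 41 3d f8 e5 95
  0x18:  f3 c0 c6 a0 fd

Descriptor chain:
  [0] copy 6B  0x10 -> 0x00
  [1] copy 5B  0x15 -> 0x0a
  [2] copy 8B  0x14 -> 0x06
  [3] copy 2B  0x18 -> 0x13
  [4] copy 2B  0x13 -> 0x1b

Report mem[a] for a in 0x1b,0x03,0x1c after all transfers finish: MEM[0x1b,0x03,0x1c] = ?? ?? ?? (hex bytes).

#0 dst[0x00+6] := {0x5b,0x73,0x0a,0x41,0x3d,0xf8}
#1 dst[0x0a+5] := {0xf8,0xe5,0x95,0xf3,0xc0}
#2 dst[0x06+8] := {0x3d,0xf8,0xe5,0x95,0xf3,0xc0,0xc6,0xa0}
#3 dst[0x13+2] := {0xf3,0xc0}
#4 dst[0x1b+2] := {0xf3,0xc0}
query mem[0x1b]=0xf3, mem[0x03]=0x41, mem[0x1c]=0xc0

MEM[0x1b,0x03,0x1c] = f3 41 c0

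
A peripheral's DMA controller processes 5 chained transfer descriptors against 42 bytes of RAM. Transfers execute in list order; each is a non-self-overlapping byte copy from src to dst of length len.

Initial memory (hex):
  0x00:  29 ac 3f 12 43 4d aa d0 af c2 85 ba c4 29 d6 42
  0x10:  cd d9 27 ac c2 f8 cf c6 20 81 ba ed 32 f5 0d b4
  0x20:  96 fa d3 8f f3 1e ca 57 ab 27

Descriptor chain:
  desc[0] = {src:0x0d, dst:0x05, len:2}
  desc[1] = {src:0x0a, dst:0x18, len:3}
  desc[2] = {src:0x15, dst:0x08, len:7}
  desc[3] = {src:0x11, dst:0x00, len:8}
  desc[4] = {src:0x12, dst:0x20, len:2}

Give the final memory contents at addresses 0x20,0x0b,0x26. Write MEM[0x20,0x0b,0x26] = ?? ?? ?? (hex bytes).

D0: mem[0x05..0x06] <- [29 d6]
D1: mem[0x18..0x1a] <- [85 ba c4]
D2: mem[0x08..0x0e] <- [f8 cf c6 85 ba c4 ed]
D3: mem[0x00..0x07] <- [d9 27 ac c2 f8 cf c6 85]
D4: mem[0x20..0x21] <- [27 ac]
query mem[0x20]=0x27, mem[0x0b]=0x85, mem[0x26]=0xca

MEM[0x20,0x0b,0x26] = 27 85 ca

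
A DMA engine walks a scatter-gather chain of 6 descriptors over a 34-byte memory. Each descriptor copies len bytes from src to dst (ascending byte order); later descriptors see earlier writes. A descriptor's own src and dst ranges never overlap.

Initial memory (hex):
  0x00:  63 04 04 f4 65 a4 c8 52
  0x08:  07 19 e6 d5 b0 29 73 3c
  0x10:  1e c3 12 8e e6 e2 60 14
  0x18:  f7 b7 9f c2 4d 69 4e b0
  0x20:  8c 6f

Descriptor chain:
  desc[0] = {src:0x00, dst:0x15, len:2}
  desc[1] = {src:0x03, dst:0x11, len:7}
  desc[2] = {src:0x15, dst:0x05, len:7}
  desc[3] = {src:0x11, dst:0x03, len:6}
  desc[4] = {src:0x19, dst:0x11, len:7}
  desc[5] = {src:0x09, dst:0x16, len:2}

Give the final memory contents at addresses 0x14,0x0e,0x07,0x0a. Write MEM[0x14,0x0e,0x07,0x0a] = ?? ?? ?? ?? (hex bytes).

MEM[0x14,0x0e,0x07,0x0a] = 4d 73 52 9f

#0 dst[0x15+2] := {0x63,0x04}
#1 dst[0x11+7] := {0xf4,0x65,0xa4,0xc8,0x52,0x07,0x19}
#2 dst[0x05+7] := {0x52,0x07,0x19,0xf7,0xb7,0x9f,0xc2}
#3 dst[0x03+6] := {0xf4,0x65,0xa4,0xc8,0x52,0x07}
#4 dst[0x11+7] := {0xb7,0x9f,0xc2,0x4d,0x69,0x4e,0xb0}
#5 dst[0x16+2] := {0xb7,0x9f}
query mem[0x14]=0x4d, mem[0x0e]=0x73, mem[0x07]=0x52, mem[0x0a]=0x9f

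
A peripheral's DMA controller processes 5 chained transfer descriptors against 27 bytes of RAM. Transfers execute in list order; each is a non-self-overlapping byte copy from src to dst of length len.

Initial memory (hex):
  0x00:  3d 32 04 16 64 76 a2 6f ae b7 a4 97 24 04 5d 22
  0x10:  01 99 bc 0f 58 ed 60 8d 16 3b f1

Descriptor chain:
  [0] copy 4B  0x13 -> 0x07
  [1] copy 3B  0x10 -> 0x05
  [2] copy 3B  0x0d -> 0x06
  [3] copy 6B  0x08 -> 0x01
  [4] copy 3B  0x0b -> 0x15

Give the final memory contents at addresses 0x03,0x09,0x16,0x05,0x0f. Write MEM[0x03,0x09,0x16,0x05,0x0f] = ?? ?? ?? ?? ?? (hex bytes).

MEM[0x03,0x09,0x16,0x05,0x0f] = 60 ed 24 24 22

[0] 0x13->0x07 len=4 : 0f 58 ed 60
[1] 0x10->0x05 len=3 : 01 99 bc
[2] 0x0d->0x06 len=3 : 04 5d 22
[3] 0x08->0x01 len=6 : 22 ed 60 97 24 04
[4] 0x0b->0x15 len=3 : 97 24 04
query mem[0x03]=0x60, mem[0x09]=0xed, mem[0x16]=0x24, mem[0x05]=0x24, mem[0x0f]=0x22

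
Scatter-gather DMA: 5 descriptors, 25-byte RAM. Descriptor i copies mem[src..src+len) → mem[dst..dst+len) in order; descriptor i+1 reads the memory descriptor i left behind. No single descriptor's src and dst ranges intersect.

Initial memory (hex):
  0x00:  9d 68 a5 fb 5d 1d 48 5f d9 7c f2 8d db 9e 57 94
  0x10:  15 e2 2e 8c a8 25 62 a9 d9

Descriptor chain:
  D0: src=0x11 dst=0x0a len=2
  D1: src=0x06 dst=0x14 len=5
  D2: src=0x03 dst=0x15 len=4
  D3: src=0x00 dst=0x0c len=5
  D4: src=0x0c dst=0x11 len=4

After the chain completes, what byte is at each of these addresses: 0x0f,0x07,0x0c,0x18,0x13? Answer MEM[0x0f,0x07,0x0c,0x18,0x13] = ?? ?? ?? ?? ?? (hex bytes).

#0 dst[0x0a+2] := {0xe2,0x2e}
#1 dst[0x14+5] := {0x48,0x5f,0xd9,0x7c,0xe2}
#2 dst[0x15+4] := {0xfb,0x5d,0x1d,0x48}
#3 dst[0x0c+5] := {0x9d,0x68,0xa5,0xfb,0x5d}
#4 dst[0x11+4] := {0x9d,0x68,0xa5,0xfb}
query mem[0x0f]=0xfb, mem[0x07]=0x5f, mem[0x0c]=0x9d, mem[0x18]=0x48, mem[0x13]=0xa5

MEM[0x0f,0x07,0x0c,0x18,0x13] = fb 5f 9d 48 a5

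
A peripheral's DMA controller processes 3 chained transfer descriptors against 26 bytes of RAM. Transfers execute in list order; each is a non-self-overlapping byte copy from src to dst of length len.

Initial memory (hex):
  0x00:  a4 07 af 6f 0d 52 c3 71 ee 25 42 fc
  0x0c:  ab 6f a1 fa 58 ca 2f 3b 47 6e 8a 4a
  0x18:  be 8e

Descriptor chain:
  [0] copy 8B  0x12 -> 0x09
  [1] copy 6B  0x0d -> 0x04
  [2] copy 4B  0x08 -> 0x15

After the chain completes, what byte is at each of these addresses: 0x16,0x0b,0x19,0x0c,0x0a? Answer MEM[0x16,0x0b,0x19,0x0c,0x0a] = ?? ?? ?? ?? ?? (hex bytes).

MEM[0x16,0x0b,0x19,0x0c,0x0a] = 2f 47 8e 6e 3b

#0 dst[0x09+8] := {0x2f,0x3b,0x47,0x6e,0x8a,0x4a,0xbe,0x8e}
#1 dst[0x04+6] := {0x8a,0x4a,0xbe,0x8e,0xca,0x2f}
#2 dst[0x15+4] := {0xca,0x2f,0x3b,0x47}
query mem[0x16]=0x2f, mem[0x0b]=0x47, mem[0x19]=0x8e, mem[0x0c]=0x6e, mem[0x0a]=0x3b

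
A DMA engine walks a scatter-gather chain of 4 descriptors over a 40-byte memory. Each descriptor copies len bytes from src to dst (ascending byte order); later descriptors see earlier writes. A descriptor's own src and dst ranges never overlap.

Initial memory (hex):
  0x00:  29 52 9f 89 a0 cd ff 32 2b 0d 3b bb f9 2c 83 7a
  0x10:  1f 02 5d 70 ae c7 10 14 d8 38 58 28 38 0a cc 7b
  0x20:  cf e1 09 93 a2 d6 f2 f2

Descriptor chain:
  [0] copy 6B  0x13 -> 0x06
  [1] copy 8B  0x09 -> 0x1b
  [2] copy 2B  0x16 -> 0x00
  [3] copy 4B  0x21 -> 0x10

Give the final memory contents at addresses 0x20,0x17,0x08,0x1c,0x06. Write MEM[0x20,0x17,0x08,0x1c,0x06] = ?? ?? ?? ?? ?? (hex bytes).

#0 dst[0x06+6] := {0x70,0xae,0xc7,0x10,0x14,0xd8}
#1 dst[0x1b+8] := {0x10,0x14,0xd8,0xf9,0x2c,0x83,0x7a,0x1f}
#2 dst[0x00+2] := {0x10,0x14}
#3 dst[0x10+4] := {0x7a,0x1f,0x93,0xa2}
query mem[0x20]=0x83, mem[0x17]=0x14, mem[0x08]=0xc7, mem[0x1c]=0x14, mem[0x06]=0x70

MEM[0x20,0x17,0x08,0x1c,0x06] = 83 14 c7 14 70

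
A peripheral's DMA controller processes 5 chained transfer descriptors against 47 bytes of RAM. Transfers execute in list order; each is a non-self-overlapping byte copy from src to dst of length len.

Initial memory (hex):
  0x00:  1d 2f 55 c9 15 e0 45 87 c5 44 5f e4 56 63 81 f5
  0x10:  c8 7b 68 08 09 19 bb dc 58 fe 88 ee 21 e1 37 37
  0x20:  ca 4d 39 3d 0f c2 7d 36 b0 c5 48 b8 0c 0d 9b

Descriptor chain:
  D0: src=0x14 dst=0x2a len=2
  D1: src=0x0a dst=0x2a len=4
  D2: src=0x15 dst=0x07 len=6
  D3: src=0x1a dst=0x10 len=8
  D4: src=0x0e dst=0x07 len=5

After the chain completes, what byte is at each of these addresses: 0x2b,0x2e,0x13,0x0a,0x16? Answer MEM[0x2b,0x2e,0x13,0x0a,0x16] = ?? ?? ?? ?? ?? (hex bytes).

#0 dst[0x2a+2] := {0x09,0x19}
#1 dst[0x2a+4] := {0x5f,0xe4,0x56,0x63}
#2 dst[0x07+6] := {0x19,0xbb,0xdc,0x58,0xfe,0x88}
#3 dst[0x10+8] := {0x88,0xee,0x21,0xe1,0x37,0x37,0xca,0x4d}
#4 dst[0x07+5] := {0x81,0xf5,0x88,0xee,0x21}
query mem[0x2b]=0xe4, mem[0x2e]=0x9b, mem[0x13]=0xe1, mem[0x0a]=0xee, mem[0x16]=0xca

MEM[0x2b,0x2e,0x13,0x0a,0x16] = e4 9b e1 ee ca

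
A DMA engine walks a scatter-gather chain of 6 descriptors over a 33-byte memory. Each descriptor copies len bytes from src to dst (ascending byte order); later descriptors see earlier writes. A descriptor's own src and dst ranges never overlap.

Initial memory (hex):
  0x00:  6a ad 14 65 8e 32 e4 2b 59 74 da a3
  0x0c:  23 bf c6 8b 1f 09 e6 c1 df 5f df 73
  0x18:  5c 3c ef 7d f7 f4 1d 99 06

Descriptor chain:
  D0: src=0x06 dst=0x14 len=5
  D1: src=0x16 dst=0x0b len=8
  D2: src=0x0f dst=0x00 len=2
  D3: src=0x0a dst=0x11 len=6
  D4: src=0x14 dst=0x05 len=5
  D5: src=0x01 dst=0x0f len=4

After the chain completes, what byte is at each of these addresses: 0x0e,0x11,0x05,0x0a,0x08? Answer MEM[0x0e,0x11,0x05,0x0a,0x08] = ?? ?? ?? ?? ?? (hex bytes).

  after D0: wrote 5B at 0x14 = e42b5974da
  after D1: wrote 8B at 0x0b = 5974da3cef7df7f4
  after D2: wrote 2B at 0x00 = ef7d
  after D3: wrote 6B at 0x11 = da5974da3cef
  after D4: wrote 5B at 0x05 = da3cef74da
  after D5: wrote 4B at 0x0f = 7d14658e
query mem[0x0e]=0x3c, mem[0x11]=0x65, mem[0x05]=0xda, mem[0x0a]=0xda, mem[0x08]=0x74

MEM[0x0e,0x11,0x05,0x0a,0x08] = 3c 65 da da 74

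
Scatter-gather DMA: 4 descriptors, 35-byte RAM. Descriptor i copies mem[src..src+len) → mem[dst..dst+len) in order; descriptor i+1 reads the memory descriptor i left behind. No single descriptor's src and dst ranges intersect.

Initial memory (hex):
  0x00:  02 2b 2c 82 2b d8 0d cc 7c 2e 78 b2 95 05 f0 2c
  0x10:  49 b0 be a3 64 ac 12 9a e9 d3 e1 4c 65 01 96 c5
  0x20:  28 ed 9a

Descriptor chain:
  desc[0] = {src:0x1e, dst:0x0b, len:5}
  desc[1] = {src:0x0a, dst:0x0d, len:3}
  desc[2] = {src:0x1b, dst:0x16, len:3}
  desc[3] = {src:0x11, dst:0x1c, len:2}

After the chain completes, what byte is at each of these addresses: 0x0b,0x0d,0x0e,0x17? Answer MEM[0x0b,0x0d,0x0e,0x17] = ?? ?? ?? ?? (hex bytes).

  after D0: wrote 5B at 0x0b = 96c528ed9a
  after D1: wrote 3B at 0x0d = 7896c5
  after D2: wrote 3B at 0x16 = 4c6501
  after D3: wrote 2B at 0x1c = b0be
query mem[0x0b]=0x96, mem[0x0d]=0x78, mem[0x0e]=0x96, mem[0x17]=0x65

MEM[0x0b,0x0d,0x0e,0x17] = 96 78 96 65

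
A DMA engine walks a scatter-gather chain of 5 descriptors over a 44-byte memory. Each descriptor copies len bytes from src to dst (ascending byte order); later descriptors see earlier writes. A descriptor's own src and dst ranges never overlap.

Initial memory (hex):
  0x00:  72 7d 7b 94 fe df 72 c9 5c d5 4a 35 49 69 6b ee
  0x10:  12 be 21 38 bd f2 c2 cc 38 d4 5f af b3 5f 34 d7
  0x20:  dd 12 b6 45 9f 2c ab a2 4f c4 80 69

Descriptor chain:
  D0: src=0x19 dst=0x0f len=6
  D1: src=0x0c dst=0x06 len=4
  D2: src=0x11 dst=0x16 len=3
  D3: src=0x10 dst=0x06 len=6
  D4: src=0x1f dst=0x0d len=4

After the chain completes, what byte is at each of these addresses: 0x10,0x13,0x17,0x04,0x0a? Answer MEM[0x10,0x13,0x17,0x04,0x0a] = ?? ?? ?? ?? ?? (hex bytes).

MEM[0x10,0x13,0x17,0x04,0x0a] = b6 5f b3 fe 34

  after D0: wrote 6B at 0x0f = d45fafb35f34
  after D1: wrote 4B at 0x06 = 49696bd4
  after D2: wrote 3B at 0x16 = afb35f
  after D3: wrote 6B at 0x06 = 5fafb35f34f2
  after D4: wrote 4B at 0x0d = d7dd12b6
query mem[0x10]=0xb6, mem[0x13]=0x5f, mem[0x17]=0xb3, mem[0x04]=0xfe, mem[0x0a]=0x34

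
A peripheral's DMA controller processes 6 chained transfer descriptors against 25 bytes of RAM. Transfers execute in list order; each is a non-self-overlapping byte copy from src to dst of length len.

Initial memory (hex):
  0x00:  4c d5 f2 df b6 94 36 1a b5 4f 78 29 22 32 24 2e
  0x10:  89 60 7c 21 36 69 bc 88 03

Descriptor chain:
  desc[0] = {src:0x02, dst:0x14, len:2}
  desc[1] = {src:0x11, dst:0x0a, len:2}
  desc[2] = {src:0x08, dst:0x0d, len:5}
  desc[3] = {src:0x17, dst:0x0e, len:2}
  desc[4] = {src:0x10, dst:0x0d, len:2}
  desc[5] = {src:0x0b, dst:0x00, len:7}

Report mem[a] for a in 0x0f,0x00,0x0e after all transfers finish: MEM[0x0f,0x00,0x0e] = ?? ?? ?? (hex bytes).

MEM[0x0f,0x00,0x0e] = 03 7c 22

#0 dst[0x14+2] := {0xf2,0xdf}
#1 dst[0x0a+2] := {0x60,0x7c}
#2 dst[0x0d+5] := {0xb5,0x4f,0x60,0x7c,0x22}
#3 dst[0x0e+2] := {0x88,0x03}
#4 dst[0x0d+2] := {0x7c,0x22}
#5 dst[0x00+7] := {0x7c,0x22,0x7c,0x22,0x03,0x7c,0x22}
query mem[0x0f]=0x03, mem[0x00]=0x7c, mem[0x0e]=0x22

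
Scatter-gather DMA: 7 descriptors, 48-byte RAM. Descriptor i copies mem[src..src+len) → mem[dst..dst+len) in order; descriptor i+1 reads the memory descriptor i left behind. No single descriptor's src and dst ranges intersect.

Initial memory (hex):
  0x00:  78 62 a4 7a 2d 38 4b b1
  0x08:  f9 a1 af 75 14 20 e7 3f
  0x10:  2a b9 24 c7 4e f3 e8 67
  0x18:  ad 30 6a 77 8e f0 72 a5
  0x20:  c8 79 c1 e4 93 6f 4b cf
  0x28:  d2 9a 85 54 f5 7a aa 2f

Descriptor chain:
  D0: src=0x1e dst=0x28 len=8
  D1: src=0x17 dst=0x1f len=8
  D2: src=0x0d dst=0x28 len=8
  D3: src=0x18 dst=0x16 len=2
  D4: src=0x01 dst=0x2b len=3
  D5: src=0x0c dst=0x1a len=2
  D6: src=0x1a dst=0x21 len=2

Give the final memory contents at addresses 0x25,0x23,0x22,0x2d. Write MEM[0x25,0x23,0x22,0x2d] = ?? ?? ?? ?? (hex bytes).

  after D0: wrote 8B at 0x28 = 72a5c879c1e4936f
  after D1: wrote 8B at 0x1f = 67ad306a778ef072
  after D2: wrote 8B at 0x28 = 20e73f2ab924c74e
  after D3: wrote 2B at 0x16 = ad30
  after D4: wrote 3B at 0x2b = 62a47a
  after D5: wrote 2B at 0x1a = 1420
  after D6: wrote 2B at 0x21 = 1420
query mem[0x25]=0xf0, mem[0x23]=0x77, mem[0x22]=0x20, mem[0x2d]=0x7a

MEM[0x25,0x23,0x22,0x2d] = f0 77 20 7a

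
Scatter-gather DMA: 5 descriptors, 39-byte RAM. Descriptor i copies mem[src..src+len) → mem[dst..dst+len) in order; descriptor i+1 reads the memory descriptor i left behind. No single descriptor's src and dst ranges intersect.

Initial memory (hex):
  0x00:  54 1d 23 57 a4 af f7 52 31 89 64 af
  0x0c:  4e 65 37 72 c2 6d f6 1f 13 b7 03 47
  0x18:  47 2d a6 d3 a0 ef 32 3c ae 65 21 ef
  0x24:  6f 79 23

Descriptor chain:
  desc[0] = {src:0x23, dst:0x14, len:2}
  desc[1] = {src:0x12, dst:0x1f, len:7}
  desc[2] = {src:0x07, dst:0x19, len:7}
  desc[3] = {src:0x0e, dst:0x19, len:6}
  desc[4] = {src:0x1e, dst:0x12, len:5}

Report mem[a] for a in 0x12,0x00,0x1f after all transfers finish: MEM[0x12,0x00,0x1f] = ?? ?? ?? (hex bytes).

#0 dst[0x14+2] := {0xef,0x6f}
#1 dst[0x1f+7] := {0xf6,0x1f,0xef,0x6f,0x03,0x47,0x47}
#2 dst[0x19+7] := {0x52,0x31,0x89,0x64,0xaf,0x4e,0x65}
#3 dst[0x19+6] := {0x37,0x72,0xc2,0x6d,0xf6,0x1f}
#4 dst[0x12+5] := {0x1f,0x65,0x1f,0xef,0x6f}
query mem[0x12]=0x1f, mem[0x00]=0x54, mem[0x1f]=0x65

MEM[0x12,0x00,0x1f] = 1f 54 65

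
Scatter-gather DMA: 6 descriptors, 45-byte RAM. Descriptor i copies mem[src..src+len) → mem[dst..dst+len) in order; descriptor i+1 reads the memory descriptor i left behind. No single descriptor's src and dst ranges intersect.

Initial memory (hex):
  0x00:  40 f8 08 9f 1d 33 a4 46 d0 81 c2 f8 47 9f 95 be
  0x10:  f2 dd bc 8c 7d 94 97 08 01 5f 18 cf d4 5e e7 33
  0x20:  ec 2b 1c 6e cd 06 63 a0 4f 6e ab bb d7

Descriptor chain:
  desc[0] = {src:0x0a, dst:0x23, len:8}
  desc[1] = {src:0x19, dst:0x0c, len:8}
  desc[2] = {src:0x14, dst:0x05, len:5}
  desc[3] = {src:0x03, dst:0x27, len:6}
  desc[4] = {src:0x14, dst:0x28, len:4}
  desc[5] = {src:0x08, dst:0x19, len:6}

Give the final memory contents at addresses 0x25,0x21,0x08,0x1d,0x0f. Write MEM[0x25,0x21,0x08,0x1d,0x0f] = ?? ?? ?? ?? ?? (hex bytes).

MEM[0x25,0x21,0x08,0x1d,0x0f] = 47 2b 08 5f d4

#0 dst[0x23+8] := {0xc2,0xf8,0x47,0x9f,0x95,0xbe,0xf2,0xdd}
#1 dst[0x0c+8] := {0x5f,0x18,0xcf,0xd4,0x5e,0xe7,0x33,0xec}
#2 dst[0x05+5] := {0x7d,0x94,0x97,0x08,0x01}
#3 dst[0x27+6] := {0x9f,0x1d,0x7d,0x94,0x97,0x08}
#4 dst[0x28+4] := {0x7d,0x94,0x97,0x08}
#5 dst[0x19+6] := {0x08,0x01,0xc2,0xf8,0x5f,0x18}
query mem[0x25]=0x47, mem[0x21]=0x2b, mem[0x08]=0x08, mem[0x1d]=0x5f, mem[0x0f]=0xd4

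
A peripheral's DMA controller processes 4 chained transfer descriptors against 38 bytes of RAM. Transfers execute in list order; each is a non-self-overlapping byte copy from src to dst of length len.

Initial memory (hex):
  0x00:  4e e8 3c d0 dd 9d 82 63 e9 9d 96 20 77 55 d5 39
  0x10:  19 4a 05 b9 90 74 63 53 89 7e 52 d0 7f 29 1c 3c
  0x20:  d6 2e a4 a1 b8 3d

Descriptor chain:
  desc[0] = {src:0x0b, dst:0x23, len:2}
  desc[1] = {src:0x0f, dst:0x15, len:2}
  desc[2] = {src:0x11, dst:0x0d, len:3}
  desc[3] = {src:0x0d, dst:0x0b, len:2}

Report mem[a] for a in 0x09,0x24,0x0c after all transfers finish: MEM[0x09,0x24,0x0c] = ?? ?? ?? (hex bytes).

MEM[0x09,0x24,0x0c] = 9d 77 05

#0 dst[0x23+2] := {0x20,0x77}
#1 dst[0x15+2] := {0x39,0x19}
#2 dst[0x0d+3] := {0x4a,0x05,0xb9}
#3 dst[0x0b+2] := {0x4a,0x05}
query mem[0x09]=0x9d, mem[0x24]=0x77, mem[0x0c]=0x05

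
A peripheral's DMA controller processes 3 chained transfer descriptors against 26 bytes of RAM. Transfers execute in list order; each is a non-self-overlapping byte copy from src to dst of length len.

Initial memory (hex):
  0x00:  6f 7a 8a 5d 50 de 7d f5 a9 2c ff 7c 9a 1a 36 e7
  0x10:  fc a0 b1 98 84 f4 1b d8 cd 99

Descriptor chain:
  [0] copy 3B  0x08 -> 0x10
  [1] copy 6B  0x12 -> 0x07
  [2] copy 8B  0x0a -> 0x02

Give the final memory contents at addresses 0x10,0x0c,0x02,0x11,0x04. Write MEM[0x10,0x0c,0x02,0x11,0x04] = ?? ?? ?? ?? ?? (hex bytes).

MEM[0x10,0x0c,0x02,0x11,0x04] = a9 d8 f4 2c d8

  after D0: wrote 3B at 0x10 = a92cff
  after D1: wrote 6B at 0x07 = ff9884f41bd8
  after D2: wrote 8B at 0x02 = f41bd81a36e7a92c
query mem[0x10]=0xa9, mem[0x0c]=0xd8, mem[0x02]=0xf4, mem[0x11]=0x2c, mem[0x04]=0xd8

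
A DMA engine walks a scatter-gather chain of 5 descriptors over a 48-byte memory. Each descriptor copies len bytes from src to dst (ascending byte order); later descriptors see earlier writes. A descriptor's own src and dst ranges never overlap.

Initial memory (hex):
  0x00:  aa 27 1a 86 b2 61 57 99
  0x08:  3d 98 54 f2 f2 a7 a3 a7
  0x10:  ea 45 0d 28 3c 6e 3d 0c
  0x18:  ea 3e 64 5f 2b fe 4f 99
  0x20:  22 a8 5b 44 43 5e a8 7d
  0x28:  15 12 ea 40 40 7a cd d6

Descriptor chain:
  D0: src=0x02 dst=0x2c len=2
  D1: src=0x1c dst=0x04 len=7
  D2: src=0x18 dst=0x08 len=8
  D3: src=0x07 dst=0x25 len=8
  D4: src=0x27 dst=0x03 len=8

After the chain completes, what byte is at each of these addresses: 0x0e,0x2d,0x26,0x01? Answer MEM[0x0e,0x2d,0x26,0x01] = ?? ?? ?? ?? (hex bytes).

MEM[0x0e,0x2d,0x26,0x01] = 4f 86 ea 27

D0: mem[0x2c..0x2d] <- [1a 86]
D1: mem[0x04..0x0a] <- [2b fe 4f 99 22 a8 5b]
D2: mem[0x08..0x0f] <- [ea 3e 64 5f 2b fe 4f 99]
D3: mem[0x25..0x2c] <- [99 ea 3e 64 5f 2b fe 4f]
D4: mem[0x03..0x0a] <- [3e 64 5f 2b fe 4f 86 cd]
query mem[0x0e]=0x4f, mem[0x2d]=0x86, mem[0x26]=0xea, mem[0x01]=0x27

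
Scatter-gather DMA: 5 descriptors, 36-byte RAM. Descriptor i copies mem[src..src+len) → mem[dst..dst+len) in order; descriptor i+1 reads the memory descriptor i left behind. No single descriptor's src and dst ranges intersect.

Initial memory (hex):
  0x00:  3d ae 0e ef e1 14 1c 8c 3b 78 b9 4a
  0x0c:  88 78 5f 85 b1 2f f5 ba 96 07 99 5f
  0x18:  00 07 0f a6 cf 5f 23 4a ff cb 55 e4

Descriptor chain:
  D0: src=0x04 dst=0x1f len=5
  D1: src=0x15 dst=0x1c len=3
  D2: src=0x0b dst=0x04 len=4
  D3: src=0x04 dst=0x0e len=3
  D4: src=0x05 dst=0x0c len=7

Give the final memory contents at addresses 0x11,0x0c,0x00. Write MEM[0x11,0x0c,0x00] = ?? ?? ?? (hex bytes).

  after D0: wrote 5B at 0x1f = e1141c8c3b
  after D1: wrote 3B at 0x1c = 07995f
  after D2: wrote 4B at 0x04 = 4a88785f
  after D3: wrote 3B at 0x0e = 4a8878
  after D4: wrote 7B at 0x0c = 88785f3b78b94a
query mem[0x11]=0xb9, mem[0x0c]=0x88, mem[0x00]=0x3d

MEM[0x11,0x0c,0x00] = b9 88 3d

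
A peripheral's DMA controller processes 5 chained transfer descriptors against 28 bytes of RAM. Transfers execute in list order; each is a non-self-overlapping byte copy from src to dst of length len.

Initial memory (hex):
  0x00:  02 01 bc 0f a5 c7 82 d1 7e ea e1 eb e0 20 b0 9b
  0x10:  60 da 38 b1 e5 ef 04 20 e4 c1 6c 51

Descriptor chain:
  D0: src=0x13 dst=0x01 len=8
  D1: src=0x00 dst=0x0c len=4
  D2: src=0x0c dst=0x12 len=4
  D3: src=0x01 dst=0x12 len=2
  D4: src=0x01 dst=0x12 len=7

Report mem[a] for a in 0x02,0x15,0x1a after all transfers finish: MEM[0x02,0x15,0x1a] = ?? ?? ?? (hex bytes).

MEM[0x02,0x15,0x1a] = e5 04 6c

#0 dst[0x01+8] := {0xb1,0xe5,0xef,0x04,0x20,0xe4,0xc1,0x6c}
#1 dst[0x0c+4] := {0x02,0xb1,0xe5,0xef}
#2 dst[0x12+4] := {0x02,0xb1,0xe5,0xef}
#3 dst[0x12+2] := {0xb1,0xe5}
#4 dst[0x12+7] := {0xb1,0xe5,0xef,0x04,0x20,0xe4,0xc1}
query mem[0x02]=0xe5, mem[0x15]=0x04, mem[0x1a]=0x6c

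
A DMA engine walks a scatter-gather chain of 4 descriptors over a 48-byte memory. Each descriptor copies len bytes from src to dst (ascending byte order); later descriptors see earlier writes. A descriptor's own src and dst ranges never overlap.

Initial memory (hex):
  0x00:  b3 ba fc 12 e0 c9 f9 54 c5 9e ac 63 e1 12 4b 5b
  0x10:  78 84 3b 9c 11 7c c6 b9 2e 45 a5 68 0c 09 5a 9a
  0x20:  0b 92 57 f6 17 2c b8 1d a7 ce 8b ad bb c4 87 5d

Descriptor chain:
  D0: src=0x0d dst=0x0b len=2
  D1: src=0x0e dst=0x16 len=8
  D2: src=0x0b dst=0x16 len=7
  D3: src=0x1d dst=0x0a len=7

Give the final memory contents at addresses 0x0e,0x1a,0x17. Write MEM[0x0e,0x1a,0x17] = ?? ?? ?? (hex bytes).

MEM[0x0e,0x1a,0x17] = 92 5b 4b

#0 dst[0x0b+2] := {0x12,0x4b}
#1 dst[0x16+8] := {0x4b,0x5b,0x78,0x84,0x3b,0x9c,0x11,0x7c}
#2 dst[0x16+7] := {0x12,0x4b,0x12,0x4b,0x5b,0x78,0x84}
#3 dst[0x0a+7] := {0x7c,0x5a,0x9a,0x0b,0x92,0x57,0xf6}
query mem[0x0e]=0x92, mem[0x1a]=0x5b, mem[0x17]=0x4b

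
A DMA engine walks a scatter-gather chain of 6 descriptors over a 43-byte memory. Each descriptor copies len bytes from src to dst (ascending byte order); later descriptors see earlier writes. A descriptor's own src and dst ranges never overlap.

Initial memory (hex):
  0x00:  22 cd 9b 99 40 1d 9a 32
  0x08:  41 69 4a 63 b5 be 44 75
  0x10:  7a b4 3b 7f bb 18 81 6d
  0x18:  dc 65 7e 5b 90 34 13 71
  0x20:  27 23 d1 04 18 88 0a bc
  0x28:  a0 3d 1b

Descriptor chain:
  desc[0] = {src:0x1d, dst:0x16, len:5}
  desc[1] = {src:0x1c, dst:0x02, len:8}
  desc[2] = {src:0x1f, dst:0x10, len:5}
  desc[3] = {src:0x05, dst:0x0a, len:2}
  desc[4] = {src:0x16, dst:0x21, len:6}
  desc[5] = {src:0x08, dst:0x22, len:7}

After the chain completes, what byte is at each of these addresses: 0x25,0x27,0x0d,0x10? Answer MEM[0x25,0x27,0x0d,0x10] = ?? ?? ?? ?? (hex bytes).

#0 dst[0x16+5] := {0x34,0x13,0x71,0x27,0x23}
#1 dst[0x02+8] := {0x90,0x34,0x13,0x71,0x27,0x23,0xd1,0x04}
#2 dst[0x10+5] := {0x71,0x27,0x23,0xd1,0x04}
#3 dst[0x0a+2] := {0x71,0x27}
#4 dst[0x21+6] := {0x34,0x13,0x71,0x27,0x23,0x5b}
#5 dst[0x22+7] := {0xd1,0x04,0x71,0x27,0xb5,0xbe,0x44}
query mem[0x25]=0x27, mem[0x27]=0xbe, mem[0x0d]=0xbe, mem[0x10]=0x71

MEM[0x25,0x27,0x0d,0x10] = 27 be be 71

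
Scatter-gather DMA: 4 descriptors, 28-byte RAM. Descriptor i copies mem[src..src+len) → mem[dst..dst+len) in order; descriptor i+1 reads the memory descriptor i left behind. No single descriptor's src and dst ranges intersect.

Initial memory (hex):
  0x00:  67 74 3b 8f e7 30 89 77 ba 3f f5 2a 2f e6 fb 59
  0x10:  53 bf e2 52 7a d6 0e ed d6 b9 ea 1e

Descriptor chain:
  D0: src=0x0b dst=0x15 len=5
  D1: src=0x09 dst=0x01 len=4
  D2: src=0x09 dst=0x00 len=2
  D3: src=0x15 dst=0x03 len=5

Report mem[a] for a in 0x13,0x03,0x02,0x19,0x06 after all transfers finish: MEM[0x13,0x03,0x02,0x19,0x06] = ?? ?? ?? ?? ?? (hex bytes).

MEM[0x13,0x03,0x02,0x19,0x06] = 52 2a f5 59 fb

D0: mem[0x15..0x19] <- [2a 2f e6 fb 59]
D1: mem[0x01..0x04] <- [3f f5 2a 2f]
D2: mem[0x00..0x01] <- [3f f5]
D3: mem[0x03..0x07] <- [2a 2f e6 fb 59]
query mem[0x13]=0x52, mem[0x03]=0x2a, mem[0x02]=0xf5, mem[0x19]=0x59, mem[0x06]=0xfb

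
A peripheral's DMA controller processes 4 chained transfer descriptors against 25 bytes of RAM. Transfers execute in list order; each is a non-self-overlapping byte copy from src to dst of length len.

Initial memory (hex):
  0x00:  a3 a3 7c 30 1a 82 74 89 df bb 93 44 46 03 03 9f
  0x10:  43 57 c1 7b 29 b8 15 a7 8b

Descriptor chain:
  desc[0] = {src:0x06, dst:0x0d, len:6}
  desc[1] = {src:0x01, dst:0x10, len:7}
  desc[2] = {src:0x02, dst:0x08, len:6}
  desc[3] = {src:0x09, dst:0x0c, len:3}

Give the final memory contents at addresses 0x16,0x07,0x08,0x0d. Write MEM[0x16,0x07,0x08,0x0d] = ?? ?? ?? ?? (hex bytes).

#0 dst[0x0d+6] := {0x74,0x89,0xdf,0xbb,0x93,0x44}
#1 dst[0x10+7] := {0xa3,0x7c,0x30,0x1a,0x82,0x74,0x89}
#2 dst[0x08+6] := {0x7c,0x30,0x1a,0x82,0x74,0x89}
#3 dst[0x0c+3] := {0x30,0x1a,0x82}
query mem[0x16]=0x89, mem[0x07]=0x89, mem[0x08]=0x7c, mem[0x0d]=0x1a

MEM[0x16,0x07,0x08,0x0d] = 89 89 7c 1a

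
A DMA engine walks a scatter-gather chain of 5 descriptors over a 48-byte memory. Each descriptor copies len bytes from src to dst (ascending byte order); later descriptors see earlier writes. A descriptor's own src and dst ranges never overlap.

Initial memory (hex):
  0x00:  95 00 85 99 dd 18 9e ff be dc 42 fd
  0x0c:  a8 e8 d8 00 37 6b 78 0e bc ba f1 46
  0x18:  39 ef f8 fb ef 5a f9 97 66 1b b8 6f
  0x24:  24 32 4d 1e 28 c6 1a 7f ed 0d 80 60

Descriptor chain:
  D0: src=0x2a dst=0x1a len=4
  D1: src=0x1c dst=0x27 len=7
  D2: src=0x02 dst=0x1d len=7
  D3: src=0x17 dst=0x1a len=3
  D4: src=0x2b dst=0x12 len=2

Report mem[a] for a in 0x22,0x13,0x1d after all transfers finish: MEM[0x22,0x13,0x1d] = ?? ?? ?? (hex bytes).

MEM[0x22,0x13,0x1d] = ff 1b 85

  after D0: wrote 4B at 0x1a = 1a7fed0d
  after D1: wrote 7B at 0x27 = ed0df997661bb8
  after D2: wrote 7B at 0x1d = 8599dd189effbe
  after D3: wrote 3B at 0x1a = 4639ef
  after D4: wrote 2B at 0x12 = 661b
query mem[0x22]=0xff, mem[0x13]=0x1b, mem[0x1d]=0x85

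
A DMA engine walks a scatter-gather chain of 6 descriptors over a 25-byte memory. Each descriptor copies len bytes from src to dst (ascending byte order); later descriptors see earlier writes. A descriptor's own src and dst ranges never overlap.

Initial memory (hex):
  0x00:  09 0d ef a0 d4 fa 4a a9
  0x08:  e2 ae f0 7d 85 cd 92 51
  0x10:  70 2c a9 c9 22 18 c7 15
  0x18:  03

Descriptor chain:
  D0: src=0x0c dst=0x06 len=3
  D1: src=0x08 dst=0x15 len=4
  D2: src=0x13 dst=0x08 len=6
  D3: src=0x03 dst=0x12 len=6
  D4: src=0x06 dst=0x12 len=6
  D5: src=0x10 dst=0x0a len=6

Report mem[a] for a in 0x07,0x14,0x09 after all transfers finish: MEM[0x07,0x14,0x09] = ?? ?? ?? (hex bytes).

MEM[0x07,0x14,0x09] = cd c9 22

  after D0: wrote 3B at 0x06 = 85cd92
  after D1: wrote 4B at 0x15 = 92aef07d
  after D2: wrote 6B at 0x08 = c92292aef07d
  after D3: wrote 6B at 0x12 = a0d4fa85cdc9
  after D4: wrote 6B at 0x12 = 85cdc92292ae
  after D5: wrote 6B at 0x0a = 702c85cdc922
query mem[0x07]=0xcd, mem[0x14]=0xc9, mem[0x09]=0x22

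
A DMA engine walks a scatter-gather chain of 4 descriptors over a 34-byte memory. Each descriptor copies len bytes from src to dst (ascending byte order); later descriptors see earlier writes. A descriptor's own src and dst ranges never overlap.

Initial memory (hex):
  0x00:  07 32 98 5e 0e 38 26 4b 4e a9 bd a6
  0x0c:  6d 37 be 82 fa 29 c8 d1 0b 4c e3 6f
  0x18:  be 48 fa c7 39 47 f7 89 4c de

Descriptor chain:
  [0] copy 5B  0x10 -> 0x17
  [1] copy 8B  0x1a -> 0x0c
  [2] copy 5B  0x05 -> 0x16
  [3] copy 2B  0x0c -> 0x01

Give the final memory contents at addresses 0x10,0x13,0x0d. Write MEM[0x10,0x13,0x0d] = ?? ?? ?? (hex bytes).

#0 dst[0x17+5] := {0xfa,0x29,0xc8,0xd1,0x0b}
#1 dst[0x0c+8] := {0xd1,0x0b,0x39,0x47,0xf7,0x89,0x4c,0xde}
#2 dst[0x16+5] := {0x38,0x26,0x4b,0x4e,0xa9}
#3 dst[0x01+2] := {0xd1,0x0b}
query mem[0x10]=0xf7, mem[0x13]=0xde, mem[0x0d]=0x0b

MEM[0x10,0x13,0x0d] = f7 de 0b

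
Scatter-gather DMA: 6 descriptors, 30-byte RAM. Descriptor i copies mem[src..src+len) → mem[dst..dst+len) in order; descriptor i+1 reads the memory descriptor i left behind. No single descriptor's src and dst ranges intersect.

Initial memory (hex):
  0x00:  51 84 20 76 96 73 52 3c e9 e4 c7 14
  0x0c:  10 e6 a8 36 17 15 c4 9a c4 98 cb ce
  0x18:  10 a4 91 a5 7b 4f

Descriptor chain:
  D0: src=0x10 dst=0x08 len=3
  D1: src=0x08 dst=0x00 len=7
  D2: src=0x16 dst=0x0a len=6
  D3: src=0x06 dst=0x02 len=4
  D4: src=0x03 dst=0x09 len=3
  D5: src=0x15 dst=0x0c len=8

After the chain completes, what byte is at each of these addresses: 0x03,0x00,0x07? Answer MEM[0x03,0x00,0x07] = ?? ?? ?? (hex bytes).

MEM[0x03,0x00,0x07] = 3c 17 3c

#0 dst[0x08+3] := {0x17,0x15,0xc4}
#1 dst[0x00+7] := {0x17,0x15,0xc4,0x14,0x10,0xe6,0xa8}
#2 dst[0x0a+6] := {0xcb,0xce,0x10,0xa4,0x91,0xa5}
#3 dst[0x02+4] := {0xa8,0x3c,0x17,0x15}
#4 dst[0x09+3] := {0x3c,0x17,0x15}
#5 dst[0x0c+8] := {0x98,0xcb,0xce,0x10,0xa4,0x91,0xa5,0x7b}
query mem[0x03]=0x3c, mem[0x00]=0x17, mem[0x07]=0x3c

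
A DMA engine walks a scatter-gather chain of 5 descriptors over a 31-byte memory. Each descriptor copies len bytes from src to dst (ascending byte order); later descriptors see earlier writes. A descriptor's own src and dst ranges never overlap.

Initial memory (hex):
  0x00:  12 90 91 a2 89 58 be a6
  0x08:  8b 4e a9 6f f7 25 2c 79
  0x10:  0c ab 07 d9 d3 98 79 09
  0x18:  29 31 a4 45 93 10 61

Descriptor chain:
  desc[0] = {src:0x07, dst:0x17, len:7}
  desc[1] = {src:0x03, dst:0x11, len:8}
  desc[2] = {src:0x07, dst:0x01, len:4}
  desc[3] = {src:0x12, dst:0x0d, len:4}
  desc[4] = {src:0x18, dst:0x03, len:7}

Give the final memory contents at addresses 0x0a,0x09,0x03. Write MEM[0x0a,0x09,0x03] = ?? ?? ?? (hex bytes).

MEM[0x0a,0x09,0x03] = a9 61 a9

D0: mem[0x17..0x1d] <- [a6 8b 4e a9 6f f7 25]
D1: mem[0x11..0x18] <- [a2 89 58 be a6 8b 4e a9]
D2: mem[0x01..0x04] <- [a6 8b 4e a9]
D3: mem[0x0d..0x10] <- [89 58 be a6]
D4: mem[0x03..0x09] <- [a9 4e a9 6f f7 25 61]
query mem[0x0a]=0xa9, mem[0x09]=0x61, mem[0x03]=0xa9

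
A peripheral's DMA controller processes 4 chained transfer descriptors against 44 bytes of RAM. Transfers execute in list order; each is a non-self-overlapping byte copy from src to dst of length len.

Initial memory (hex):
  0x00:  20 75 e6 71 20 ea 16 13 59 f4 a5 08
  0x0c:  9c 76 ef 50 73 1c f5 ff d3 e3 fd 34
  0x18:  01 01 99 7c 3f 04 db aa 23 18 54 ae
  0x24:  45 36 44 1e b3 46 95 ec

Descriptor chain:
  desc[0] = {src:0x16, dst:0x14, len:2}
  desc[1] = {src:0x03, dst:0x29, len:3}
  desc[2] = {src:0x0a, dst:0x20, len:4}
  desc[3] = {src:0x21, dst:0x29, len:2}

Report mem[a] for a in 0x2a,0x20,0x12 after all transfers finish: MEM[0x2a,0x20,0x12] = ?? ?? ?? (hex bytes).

[0] 0x16->0x14 len=2 : fd 34
[1] 0x03->0x29 len=3 : 71 20 ea
[2] 0x0a->0x20 len=4 : a5 08 9c 76
[3] 0x21->0x29 len=2 : 08 9c
query mem[0x2a]=0x9c, mem[0x20]=0xa5, mem[0x12]=0xf5

MEM[0x2a,0x20,0x12] = 9c a5 f5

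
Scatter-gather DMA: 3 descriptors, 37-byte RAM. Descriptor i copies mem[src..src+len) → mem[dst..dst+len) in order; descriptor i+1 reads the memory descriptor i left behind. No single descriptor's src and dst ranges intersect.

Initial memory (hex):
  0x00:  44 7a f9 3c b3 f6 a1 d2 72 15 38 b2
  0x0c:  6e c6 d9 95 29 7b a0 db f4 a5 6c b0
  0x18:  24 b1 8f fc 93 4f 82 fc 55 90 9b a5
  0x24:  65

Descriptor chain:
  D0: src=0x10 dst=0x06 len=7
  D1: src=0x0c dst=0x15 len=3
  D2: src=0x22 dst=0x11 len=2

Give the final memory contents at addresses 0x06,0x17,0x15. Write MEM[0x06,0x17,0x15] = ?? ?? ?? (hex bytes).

D0: mem[0x06..0x0c] <- [29 7b a0 db f4 a5 6c]
D1: mem[0x15..0x17] <- [6c c6 d9]
D2: mem[0x11..0x12] <- [9b a5]
query mem[0x06]=0x29, mem[0x17]=0xd9, mem[0x15]=0x6c

MEM[0x06,0x17,0x15] = 29 d9 6c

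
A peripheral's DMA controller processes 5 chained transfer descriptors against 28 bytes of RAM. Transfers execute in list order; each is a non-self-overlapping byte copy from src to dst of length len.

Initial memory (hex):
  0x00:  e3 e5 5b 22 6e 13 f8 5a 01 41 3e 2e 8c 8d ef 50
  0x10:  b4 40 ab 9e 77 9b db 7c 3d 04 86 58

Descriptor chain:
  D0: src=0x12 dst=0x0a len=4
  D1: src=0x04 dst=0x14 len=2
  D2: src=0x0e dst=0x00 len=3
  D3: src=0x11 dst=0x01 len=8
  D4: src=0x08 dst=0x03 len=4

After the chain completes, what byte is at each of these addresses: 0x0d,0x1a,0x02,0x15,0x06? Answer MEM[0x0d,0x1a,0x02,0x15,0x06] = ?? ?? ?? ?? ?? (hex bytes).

MEM[0x0d,0x1a,0x02,0x15,0x06] = 9b 86 ab 13 9e

[0] 0x12->0x0a len=4 : ab 9e 77 9b
[1] 0x04->0x14 len=2 : 6e 13
[2] 0x0e->0x00 len=3 : ef 50 b4
[3] 0x11->0x01 len=8 : 40 ab 9e 6e 13 db 7c 3d
[4] 0x08->0x03 len=4 : 3d 41 ab 9e
query mem[0x0d]=0x9b, mem[0x1a]=0x86, mem[0x02]=0xab, mem[0x15]=0x13, mem[0x06]=0x9e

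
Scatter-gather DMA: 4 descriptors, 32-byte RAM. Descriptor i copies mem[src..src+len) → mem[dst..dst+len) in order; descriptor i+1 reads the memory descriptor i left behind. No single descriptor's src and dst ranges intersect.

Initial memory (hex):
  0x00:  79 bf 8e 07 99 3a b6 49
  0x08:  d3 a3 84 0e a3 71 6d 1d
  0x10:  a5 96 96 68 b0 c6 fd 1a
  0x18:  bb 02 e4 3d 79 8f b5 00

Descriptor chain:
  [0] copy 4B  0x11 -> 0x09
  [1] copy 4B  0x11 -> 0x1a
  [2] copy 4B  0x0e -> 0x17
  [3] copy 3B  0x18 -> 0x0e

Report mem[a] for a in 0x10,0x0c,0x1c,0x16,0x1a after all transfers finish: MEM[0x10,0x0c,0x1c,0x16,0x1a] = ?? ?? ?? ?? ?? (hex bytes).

MEM[0x10,0x0c,0x1c,0x16,0x1a] = 96 b0 68 fd 96

  after D0: wrote 4B at 0x09 = 969668b0
  after D1: wrote 4B at 0x1a = 969668b0
  after D2: wrote 4B at 0x17 = 6d1da596
  after D3: wrote 3B at 0x0e = 1da596
query mem[0x10]=0x96, mem[0x0c]=0xb0, mem[0x1c]=0x68, mem[0x16]=0xfd, mem[0x1a]=0x96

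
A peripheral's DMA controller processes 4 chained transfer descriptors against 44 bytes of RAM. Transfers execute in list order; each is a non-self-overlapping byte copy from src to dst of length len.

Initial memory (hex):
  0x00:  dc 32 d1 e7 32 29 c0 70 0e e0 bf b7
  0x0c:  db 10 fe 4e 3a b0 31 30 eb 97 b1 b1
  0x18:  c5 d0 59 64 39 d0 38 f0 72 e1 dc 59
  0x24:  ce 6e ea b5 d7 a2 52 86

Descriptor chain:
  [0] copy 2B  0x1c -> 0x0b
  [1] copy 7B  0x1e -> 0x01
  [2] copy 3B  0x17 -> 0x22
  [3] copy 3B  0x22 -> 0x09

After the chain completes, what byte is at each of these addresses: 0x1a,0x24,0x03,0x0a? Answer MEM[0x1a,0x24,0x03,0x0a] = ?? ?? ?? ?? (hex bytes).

D0: mem[0x0b..0x0c] <- [39 d0]
D1: mem[0x01..0x07] <- [38 f0 72 e1 dc 59 ce]
D2: mem[0x22..0x24] <- [b1 c5 d0]
D3: mem[0x09..0x0b] <- [b1 c5 d0]
query mem[0x1a]=0x59, mem[0x24]=0xd0, mem[0x03]=0x72, mem[0x0a]=0xc5

MEM[0x1a,0x24,0x03,0x0a] = 59 d0 72 c5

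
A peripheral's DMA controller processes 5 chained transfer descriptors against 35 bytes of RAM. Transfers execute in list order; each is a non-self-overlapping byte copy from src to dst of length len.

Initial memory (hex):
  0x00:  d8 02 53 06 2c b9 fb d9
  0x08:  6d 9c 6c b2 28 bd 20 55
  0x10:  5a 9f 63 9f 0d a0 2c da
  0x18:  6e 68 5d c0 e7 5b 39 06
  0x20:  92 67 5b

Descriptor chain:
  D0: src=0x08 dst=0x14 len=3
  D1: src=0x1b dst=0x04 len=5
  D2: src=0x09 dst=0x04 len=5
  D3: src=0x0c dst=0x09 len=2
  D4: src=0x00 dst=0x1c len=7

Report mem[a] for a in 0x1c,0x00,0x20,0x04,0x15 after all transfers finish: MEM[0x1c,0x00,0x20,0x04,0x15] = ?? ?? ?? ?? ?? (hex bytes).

D0: mem[0x14..0x16] <- [6d 9c 6c]
D1: mem[0x04..0x08] <- [c0 e7 5b 39 06]
D2: mem[0x04..0x08] <- [9c 6c b2 28 bd]
D3: mem[0x09..0x0a] <- [28 bd]
D4: mem[0x1c..0x22] <- [d8 02 53 06 9c 6c b2]
query mem[0x1c]=0xd8, mem[0x00]=0xd8, mem[0x20]=0x9c, mem[0x04]=0x9c, mem[0x15]=0x9c

MEM[0x1c,0x00,0x20,0x04,0x15] = d8 d8 9c 9c 9c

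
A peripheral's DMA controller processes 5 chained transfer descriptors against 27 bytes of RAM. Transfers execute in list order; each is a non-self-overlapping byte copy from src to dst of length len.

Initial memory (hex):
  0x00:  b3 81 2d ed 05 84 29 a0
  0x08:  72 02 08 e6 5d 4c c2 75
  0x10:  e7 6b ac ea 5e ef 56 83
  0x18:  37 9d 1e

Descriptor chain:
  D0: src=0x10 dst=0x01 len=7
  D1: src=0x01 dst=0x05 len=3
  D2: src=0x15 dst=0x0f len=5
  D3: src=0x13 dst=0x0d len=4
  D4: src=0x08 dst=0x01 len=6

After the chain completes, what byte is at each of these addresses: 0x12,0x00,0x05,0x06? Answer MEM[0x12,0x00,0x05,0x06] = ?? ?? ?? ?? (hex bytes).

MEM[0x12,0x00,0x05,0x06] = 37 b3 5d 9d

  after D0: wrote 7B at 0x01 = e76bacea5eef56
  after D1: wrote 3B at 0x05 = e76bac
  after D2: wrote 5B at 0x0f = ef5683379d
  after D3: wrote 4B at 0x0d = 9d5eef56
  after D4: wrote 6B at 0x01 = 720208e65d9d
query mem[0x12]=0x37, mem[0x00]=0xb3, mem[0x05]=0x5d, mem[0x06]=0x9d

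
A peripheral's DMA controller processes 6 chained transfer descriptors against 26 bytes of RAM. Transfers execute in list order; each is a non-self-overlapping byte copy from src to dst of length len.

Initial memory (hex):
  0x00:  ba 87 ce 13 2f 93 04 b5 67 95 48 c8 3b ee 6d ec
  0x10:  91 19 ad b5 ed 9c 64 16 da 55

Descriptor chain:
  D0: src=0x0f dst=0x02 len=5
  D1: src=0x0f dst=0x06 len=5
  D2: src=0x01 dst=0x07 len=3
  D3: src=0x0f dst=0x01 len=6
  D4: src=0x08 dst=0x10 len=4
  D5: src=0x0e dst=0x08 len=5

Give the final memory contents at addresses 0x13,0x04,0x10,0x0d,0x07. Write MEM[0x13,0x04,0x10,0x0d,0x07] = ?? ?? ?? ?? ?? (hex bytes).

  after D0: wrote 5B at 0x02 = ec9119adb5
  after D1: wrote 5B at 0x06 = ec9119adb5
  after D2: wrote 3B at 0x07 = 87ec91
  after D3: wrote 6B at 0x01 = ec9119adb5ed
  after D4: wrote 4B at 0x10 = ec91b5c8
  after D5: wrote 5B at 0x08 = 6decec91b5
query mem[0x13]=0xc8, mem[0x04]=0xad, mem[0x10]=0xec, mem[0x0d]=0xee, mem[0x07]=0x87

MEM[0x13,0x04,0x10,0x0d,0x07] = c8 ad ec ee 87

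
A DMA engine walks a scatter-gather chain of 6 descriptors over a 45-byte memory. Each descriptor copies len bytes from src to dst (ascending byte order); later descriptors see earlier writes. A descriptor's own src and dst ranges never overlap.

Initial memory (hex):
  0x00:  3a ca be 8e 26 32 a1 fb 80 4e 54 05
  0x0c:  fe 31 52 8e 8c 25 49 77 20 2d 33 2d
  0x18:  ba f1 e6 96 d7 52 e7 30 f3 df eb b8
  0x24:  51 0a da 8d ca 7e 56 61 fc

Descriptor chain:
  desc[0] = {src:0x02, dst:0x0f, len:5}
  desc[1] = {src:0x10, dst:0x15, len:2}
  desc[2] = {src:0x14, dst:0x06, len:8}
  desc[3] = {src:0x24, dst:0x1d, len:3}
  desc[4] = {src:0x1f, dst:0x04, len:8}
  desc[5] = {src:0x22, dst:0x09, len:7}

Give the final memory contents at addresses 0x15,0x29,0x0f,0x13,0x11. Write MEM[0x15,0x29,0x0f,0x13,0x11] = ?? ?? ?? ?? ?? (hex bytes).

MEM[0x15,0x29,0x0f,0x13,0x11] = 8e 7e ca a1 26

D0: mem[0x0f..0x13] <- [be 8e 26 32 a1]
D1: mem[0x15..0x16] <- [8e 26]
D2: mem[0x06..0x0d] <- [20 8e 26 2d ba f1 e6 96]
D3: mem[0x1d..0x1f] <- [51 0a da]
D4: mem[0x04..0x0b] <- [da f3 df eb b8 51 0a da]
D5: mem[0x09..0x0f] <- [eb b8 51 0a da 8d ca]
query mem[0x15]=0x8e, mem[0x29]=0x7e, mem[0x0f]=0xca, mem[0x13]=0xa1, mem[0x11]=0x26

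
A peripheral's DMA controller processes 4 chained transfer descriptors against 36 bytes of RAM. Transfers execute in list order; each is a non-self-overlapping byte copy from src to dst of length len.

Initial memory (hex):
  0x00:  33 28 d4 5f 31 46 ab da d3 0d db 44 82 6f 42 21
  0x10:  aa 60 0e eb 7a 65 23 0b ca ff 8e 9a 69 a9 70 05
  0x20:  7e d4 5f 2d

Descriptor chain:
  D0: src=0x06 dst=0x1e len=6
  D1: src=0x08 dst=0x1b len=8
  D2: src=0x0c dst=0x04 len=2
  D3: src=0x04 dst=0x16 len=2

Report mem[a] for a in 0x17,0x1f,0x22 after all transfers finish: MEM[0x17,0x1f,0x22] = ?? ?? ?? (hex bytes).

MEM[0x17,0x1f,0x22] = 6f 82 21

#0 dst[0x1e+6] := {0xab,0xda,0xd3,0x0d,0xdb,0x44}
#1 dst[0x1b+8] := {0xd3,0x0d,0xdb,0x44,0x82,0x6f,0x42,0x21}
#2 dst[0x04+2] := {0x82,0x6f}
#3 dst[0x16+2] := {0x82,0x6f}
query mem[0x17]=0x6f, mem[0x1f]=0x82, mem[0x22]=0x21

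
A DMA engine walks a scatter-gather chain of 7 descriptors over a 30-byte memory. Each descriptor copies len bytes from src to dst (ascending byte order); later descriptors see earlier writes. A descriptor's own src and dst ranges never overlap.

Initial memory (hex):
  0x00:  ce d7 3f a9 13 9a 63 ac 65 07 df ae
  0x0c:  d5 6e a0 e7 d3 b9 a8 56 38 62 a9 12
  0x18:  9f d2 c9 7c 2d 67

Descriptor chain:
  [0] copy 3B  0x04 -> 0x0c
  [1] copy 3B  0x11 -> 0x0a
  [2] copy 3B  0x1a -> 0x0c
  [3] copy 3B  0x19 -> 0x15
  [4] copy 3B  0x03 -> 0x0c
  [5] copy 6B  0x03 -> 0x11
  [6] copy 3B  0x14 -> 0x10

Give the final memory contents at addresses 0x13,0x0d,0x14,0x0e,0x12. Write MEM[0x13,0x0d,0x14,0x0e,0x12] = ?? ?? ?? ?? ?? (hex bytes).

[0] 0x04->0x0c len=3 : 13 9a 63
[1] 0x11->0x0a len=3 : b9 a8 56
[2] 0x1a->0x0c len=3 : c9 7c 2d
[3] 0x19->0x15 len=3 : d2 c9 7c
[4] 0x03->0x0c len=3 : a9 13 9a
[5] 0x03->0x11 len=6 : a9 13 9a 63 ac 65
[6] 0x14->0x10 len=3 : 63 ac 65
query mem[0x13]=0x9a, mem[0x0d]=0x13, mem[0x14]=0x63, mem[0x0e]=0x9a, mem[0x12]=0x65

MEM[0x13,0x0d,0x14,0x0e,0x12] = 9a 13 63 9a 65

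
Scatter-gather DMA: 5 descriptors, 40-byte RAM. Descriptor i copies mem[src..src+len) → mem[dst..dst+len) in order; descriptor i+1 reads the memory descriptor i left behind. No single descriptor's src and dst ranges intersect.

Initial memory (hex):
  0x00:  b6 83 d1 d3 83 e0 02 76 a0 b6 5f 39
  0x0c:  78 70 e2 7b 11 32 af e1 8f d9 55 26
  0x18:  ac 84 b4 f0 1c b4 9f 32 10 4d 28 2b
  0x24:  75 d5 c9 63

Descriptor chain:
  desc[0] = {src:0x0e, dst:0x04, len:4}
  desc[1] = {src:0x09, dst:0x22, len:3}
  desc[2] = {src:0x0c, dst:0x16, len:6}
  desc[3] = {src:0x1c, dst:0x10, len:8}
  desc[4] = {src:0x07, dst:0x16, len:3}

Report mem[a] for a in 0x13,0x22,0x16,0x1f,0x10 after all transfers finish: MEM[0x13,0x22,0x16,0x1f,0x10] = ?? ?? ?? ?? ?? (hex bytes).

#0 dst[0x04+4] := {0xe2,0x7b,0x11,0x32}
#1 dst[0x22+3] := {0xb6,0x5f,0x39}
#2 dst[0x16+6] := {0x78,0x70,0xe2,0x7b,0x11,0x32}
#3 dst[0x10+8] := {0x1c,0xb4,0x9f,0x32,0x10,0x4d,0xb6,0x5f}
#4 dst[0x16+3] := {0x32,0xa0,0xb6}
query mem[0x13]=0x32, mem[0x22]=0xb6, mem[0x16]=0x32, mem[0x1f]=0x32, mem[0x10]=0x1c

MEM[0x13,0x22,0x16,0x1f,0x10] = 32 b6 32 32 1c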